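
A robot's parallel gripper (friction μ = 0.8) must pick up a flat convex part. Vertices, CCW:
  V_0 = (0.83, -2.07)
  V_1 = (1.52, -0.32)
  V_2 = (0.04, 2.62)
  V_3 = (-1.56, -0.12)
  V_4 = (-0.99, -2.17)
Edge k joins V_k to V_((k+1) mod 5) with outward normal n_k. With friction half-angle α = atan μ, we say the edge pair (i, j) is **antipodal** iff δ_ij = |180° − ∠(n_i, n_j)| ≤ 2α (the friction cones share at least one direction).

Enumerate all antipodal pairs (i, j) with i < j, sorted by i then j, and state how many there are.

count = 6; pairs: (0,2), (0,3), (1,2), (1,3), (1,4), (2,4)

α = atan 0.8 = 38.66°;  2α = 77.32°
n_0 = (+0.9303, -0.3668)
n_1 = (+0.8932, +0.4496)
n_2 = (-0.8636, +0.5043)
n_3 = (-0.9635, -0.2679)
n_4 = (+0.0549, -0.9985)
  (0,1): δ = 131.76°  ·
  (0,2): δ = 8.76°  ✓
  (0,3): δ = 37.06°  ✓
  (0,4): δ = 114.66°  ·
  (1,2): δ = 57.00°  ✓
  (1,3): δ = 11.18°  ✓
  (1,4): δ = 66.42°  ✓
  (2,3): δ = 134.18°  ·
  (2,4): δ = 56.57°  ✓
  (3,4): δ = 102.39°  ·
antipodal pairs: 6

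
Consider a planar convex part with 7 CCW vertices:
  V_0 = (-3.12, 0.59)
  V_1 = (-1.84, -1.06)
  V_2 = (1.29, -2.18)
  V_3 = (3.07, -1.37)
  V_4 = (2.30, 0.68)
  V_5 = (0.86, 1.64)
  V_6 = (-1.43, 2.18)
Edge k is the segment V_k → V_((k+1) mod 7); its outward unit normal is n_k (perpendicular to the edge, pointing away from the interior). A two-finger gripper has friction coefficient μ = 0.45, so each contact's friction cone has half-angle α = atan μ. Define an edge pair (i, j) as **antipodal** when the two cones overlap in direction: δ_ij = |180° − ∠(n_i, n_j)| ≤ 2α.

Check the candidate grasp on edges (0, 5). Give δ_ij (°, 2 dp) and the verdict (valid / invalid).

α = atan 0.45 = 24.23°;  2α = 48.46°
edge 0: e_0 = (+1.28, -1.65);  n_0 = (-0.7901, -0.6129)
edge 5: e_5 = (-2.29, +0.54);  n_5 = (+0.2295, +0.9733)
∠(n_0, n_5) = 141.07°
δ = |180° − 141.07°| = 38.93°
38.93° ≤ 2α = 48.46°  →  valid

δ = 38.93°, valid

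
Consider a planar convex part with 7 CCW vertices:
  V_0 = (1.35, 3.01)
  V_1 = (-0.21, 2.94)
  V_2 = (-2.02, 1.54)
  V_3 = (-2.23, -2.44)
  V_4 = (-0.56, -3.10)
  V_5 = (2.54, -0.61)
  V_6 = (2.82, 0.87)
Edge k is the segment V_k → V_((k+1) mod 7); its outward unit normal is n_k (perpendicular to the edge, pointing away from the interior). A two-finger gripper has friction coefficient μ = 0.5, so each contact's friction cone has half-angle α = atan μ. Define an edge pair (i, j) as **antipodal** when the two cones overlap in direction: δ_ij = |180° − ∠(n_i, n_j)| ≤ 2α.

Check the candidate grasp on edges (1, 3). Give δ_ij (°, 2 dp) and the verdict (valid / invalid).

α = atan 0.5 = 26.57°;  2α = 53.13°
edge 1: e_1 = (-1.81, -1.40);  n_1 = (-0.6118, +0.7910)
edge 3: e_3 = (+1.67, -0.66);  n_3 = (-0.3675, -0.9300)
∠(n_1, n_3) = 120.71°
δ = |180° − 120.71°| = 59.29°
59.29° > 2α = 53.13°  →  invalid

δ = 59.29°, invalid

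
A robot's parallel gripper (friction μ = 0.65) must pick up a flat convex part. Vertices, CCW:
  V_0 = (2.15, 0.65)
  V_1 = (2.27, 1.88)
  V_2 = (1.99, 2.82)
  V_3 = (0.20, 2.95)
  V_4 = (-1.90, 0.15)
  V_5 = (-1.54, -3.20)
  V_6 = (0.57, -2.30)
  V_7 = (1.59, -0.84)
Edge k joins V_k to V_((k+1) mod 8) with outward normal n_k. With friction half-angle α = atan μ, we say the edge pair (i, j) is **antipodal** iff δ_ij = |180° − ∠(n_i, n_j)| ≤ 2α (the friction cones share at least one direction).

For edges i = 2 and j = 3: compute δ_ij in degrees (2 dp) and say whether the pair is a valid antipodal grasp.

α = atan 0.65 = 33.02°;  2α = 66.05°
edge 2: e_2 = (-1.79, +0.13);  n_2 = (+0.0724, +0.9974)
edge 3: e_3 = (-2.10, -2.80);  n_3 = (-0.8000, +0.6000)
∠(n_2, n_3) = 57.28°
δ = |180° − 57.28°| = 122.72°
122.72° > 2α = 66.05°  →  invalid

δ = 122.72°, invalid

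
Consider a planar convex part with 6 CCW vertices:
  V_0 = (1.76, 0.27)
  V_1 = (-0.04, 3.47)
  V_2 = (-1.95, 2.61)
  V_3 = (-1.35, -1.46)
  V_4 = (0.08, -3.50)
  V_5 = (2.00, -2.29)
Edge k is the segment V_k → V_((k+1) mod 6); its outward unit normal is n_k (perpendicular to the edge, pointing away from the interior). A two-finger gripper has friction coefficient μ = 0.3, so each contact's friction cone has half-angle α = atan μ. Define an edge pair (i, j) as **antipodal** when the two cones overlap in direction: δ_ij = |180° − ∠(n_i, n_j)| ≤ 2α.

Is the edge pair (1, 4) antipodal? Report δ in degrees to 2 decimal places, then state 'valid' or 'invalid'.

δ = 7.98°, valid

α = atan 0.3 = 16.70°;  2α = 33.40°
edge 1: e_1 = (-1.91, -0.86);  n_1 = (-0.4106, +0.9118)
edge 4: e_4 = (+1.92, +1.21);  n_4 = (+0.5332, -0.8460)
∠(n_1, n_4) = 172.02°
δ = |180° − 172.02°| = 7.98°
7.98° ≤ 2α = 33.40°  →  valid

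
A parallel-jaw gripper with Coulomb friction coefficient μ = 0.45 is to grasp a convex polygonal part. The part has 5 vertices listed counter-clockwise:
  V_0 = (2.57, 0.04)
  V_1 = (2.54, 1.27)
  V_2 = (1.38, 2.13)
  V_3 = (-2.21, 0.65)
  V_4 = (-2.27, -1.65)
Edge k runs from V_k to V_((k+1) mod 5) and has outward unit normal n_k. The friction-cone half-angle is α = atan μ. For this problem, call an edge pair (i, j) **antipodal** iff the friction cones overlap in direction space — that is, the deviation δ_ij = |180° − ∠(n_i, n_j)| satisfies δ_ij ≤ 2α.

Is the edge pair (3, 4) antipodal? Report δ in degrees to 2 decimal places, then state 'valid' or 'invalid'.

α = atan 0.45 = 24.23°;  2α = 48.46°
edge 3: e_3 = (-0.06, -2.30);  n_3 = (-0.9997, +0.0261)
edge 4: e_4 = (+4.84, +1.69);  n_4 = (+0.3297, -0.9441)
∠(n_3, n_4) = 110.74°
δ = |180° − 110.74°| = 69.26°
69.26° > 2α = 48.46°  →  invalid

δ = 69.26°, invalid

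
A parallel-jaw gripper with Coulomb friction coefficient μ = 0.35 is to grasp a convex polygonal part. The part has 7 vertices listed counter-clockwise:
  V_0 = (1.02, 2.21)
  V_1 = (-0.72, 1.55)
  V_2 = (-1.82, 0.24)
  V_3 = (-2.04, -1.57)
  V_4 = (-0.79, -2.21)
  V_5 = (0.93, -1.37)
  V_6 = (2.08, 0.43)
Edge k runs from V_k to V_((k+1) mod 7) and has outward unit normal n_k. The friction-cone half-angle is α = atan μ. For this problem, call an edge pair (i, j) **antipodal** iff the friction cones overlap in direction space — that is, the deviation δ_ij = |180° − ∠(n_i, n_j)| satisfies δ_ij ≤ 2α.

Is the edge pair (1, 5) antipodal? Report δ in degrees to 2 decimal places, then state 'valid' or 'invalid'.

α = atan 0.35 = 19.29°;  2α = 38.58°
edge 1: e_1 = (-1.10, -1.31);  n_1 = (-0.7658, +0.6431)
edge 5: e_5 = (+1.15, +1.80);  n_5 = (+0.8427, -0.5384)
∠(n_1, n_5) = 172.55°
δ = |180° − 172.55°| = 7.45°
7.45° ≤ 2α = 38.58°  →  valid

δ = 7.45°, valid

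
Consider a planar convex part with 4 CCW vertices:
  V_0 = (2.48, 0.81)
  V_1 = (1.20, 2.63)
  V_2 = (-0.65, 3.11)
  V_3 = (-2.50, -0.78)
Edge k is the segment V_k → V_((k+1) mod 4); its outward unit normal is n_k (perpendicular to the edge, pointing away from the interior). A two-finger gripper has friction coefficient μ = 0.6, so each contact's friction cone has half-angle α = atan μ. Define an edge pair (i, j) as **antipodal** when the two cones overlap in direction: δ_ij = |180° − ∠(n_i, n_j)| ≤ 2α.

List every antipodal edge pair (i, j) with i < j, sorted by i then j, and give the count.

count = 3; pairs: (0,2), (1,3), (2,3)

α = atan 0.6 = 30.96°;  2α = 61.93°
n_0 = (+0.8180, +0.5753)
n_1 = (+0.2511, +0.9679)
n_2 = (-0.9031, +0.4295)
n_3 = (+0.3042, -0.9526)
  (0,1): δ = 139.66°  ·
  (0,2): δ = 60.55°  ✓
  (0,3): δ = 72.59°  ·
  (1,2): δ = 100.89°  ·
  (1,3): δ = 32.25°  ✓
  (2,3): δ = 46.86°  ✓
antipodal pairs: 3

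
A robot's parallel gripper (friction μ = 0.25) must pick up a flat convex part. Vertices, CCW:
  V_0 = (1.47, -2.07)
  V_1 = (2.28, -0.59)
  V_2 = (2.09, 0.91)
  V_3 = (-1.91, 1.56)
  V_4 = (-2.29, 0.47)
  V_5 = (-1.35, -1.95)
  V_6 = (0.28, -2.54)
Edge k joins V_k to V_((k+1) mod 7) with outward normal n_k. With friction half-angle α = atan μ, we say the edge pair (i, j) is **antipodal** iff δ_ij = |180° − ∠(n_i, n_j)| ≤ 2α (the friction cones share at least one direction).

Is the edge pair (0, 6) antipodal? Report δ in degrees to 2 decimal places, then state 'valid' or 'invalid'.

δ = 140.24°, invalid

α = atan 0.25 = 14.04°;  2α = 28.07°
edge 0: e_0 = (+0.81, +1.48);  n_0 = (+0.8772, -0.4801)
edge 6: e_6 = (+1.19, +0.47);  n_6 = (+0.3673, -0.9301)
∠(n_0, n_6) = 39.76°
δ = |180° − 39.76°| = 140.24°
140.24° > 2α = 28.07°  →  invalid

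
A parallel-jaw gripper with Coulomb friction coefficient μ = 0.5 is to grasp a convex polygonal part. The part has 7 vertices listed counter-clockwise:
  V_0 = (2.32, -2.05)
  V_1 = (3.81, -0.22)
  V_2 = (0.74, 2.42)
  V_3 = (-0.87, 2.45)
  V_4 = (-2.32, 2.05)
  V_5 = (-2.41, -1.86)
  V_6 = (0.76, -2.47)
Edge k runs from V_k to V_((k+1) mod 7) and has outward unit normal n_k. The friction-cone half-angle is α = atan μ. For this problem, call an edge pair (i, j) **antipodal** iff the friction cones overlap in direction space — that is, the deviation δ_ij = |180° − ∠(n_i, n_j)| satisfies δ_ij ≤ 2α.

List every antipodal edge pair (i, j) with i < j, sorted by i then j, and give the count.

α = atan 0.5 = 26.57°;  2α = 53.13°
n_0 = (+0.7755, -0.6314)
n_1 = (+0.6520, +0.7582)
n_2 = (+0.0186, +0.9998)
n_3 = (-0.2659, +0.9640)
n_4 = (-0.9997, +0.0230)
n_5 = (-0.1890, -0.9820)
n_6 = (+0.2600, -0.9656)
  (0,1): δ = 91.54°  ·
  (0,2): δ = 51.91°  ✓
  (0,3): δ = 35.43°  ✓
  (0,4): δ = 37.83°  ✓
  (0,5): δ = 118.26°  ·
  (0,6): δ = 144.22°  ·
  (1,2): δ = 140.37°  ·
  (1,3): δ = 123.88°  ·
  (1,4): δ = 50.63°  ✓
  (1,5): δ = 29.80°  ✓
  (1,6): δ = 55.76°  ·
  (2,3): δ = 163.51°  ·
  (2,4): δ = 90.25°  ·
  (2,5): δ = 9.82°  ✓
  (2,6): δ = 16.14°  ✓
  (3,4): δ = 106.74°  ·
  (3,5): δ = 26.31°  ✓
  (3,6): δ = 0.35°  ✓
  (4,5): δ = 99.57°  ·
  (4,6): δ = 73.61°  ·
  (5,6): δ = 154.04°  ·
antipodal pairs: 9

count = 9; pairs: (0,2), (0,3), (0,4), (1,4), (1,5), (2,5), (2,6), (3,5), (3,6)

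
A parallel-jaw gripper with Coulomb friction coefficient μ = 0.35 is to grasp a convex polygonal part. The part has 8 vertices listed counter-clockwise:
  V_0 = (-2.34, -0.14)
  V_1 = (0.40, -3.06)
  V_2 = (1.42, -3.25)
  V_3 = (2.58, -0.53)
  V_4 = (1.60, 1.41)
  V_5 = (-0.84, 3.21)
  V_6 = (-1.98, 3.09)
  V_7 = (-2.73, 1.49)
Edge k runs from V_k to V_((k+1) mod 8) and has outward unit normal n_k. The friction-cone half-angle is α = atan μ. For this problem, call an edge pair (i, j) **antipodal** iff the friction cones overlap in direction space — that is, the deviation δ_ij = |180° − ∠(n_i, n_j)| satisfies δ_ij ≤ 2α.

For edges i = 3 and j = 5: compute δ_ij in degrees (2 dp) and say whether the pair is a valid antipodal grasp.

δ = 110.79°, invalid

α = atan 0.35 = 19.29°;  2α = 38.58°
edge 3: e_3 = (-0.98, +1.94);  n_3 = (+0.8926, +0.4509)
edge 5: e_5 = (-1.14, -0.12);  n_5 = (-0.1047, +0.9945)
∠(n_3, n_5) = 69.21°
δ = |180° − 69.21°| = 110.79°
110.79° > 2α = 38.58°  →  invalid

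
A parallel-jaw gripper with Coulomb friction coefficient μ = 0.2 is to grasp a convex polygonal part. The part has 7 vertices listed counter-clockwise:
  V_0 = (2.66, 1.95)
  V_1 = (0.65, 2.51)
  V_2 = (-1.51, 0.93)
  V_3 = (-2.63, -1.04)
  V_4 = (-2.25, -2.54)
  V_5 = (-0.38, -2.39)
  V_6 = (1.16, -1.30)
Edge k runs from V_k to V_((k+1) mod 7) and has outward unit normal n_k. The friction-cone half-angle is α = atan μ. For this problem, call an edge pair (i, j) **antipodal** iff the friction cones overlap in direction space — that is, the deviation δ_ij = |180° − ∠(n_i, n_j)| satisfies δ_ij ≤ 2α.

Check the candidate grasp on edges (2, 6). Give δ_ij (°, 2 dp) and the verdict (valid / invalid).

δ = 4.84°, valid

α = atan 0.2 = 11.31°;  2α = 22.62°
edge 2: e_2 = (-1.12, -1.97);  n_2 = (-0.8693, +0.4942)
edge 6: e_6 = (+1.50, +3.25);  n_6 = (+0.9080, -0.4191)
∠(n_2, n_6) = 175.16°
δ = |180° − 175.16°| = 4.84°
4.84° ≤ 2α = 22.62°  →  valid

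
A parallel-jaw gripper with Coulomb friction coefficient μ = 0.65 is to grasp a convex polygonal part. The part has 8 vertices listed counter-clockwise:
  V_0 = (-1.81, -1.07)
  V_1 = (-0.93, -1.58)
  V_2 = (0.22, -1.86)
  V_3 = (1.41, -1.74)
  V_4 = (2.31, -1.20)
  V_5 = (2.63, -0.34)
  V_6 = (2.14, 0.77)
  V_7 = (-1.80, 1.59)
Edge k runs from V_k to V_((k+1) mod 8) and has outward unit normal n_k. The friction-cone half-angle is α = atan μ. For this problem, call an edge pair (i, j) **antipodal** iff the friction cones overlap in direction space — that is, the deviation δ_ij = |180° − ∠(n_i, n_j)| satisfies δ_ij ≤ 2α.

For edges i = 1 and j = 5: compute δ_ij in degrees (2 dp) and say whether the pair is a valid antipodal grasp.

α = atan 0.65 = 33.02°;  2α = 66.05°
edge 1: e_1 = (+1.15, -0.28);  n_1 = (-0.2366, -0.9716)
edge 5: e_5 = (-0.49, +1.11);  n_5 = (+0.9148, +0.4038)
∠(n_1, n_5) = 127.50°
δ = |180° − 127.50°| = 52.50°
52.50° ≤ 2α = 66.05°  →  valid

δ = 52.50°, valid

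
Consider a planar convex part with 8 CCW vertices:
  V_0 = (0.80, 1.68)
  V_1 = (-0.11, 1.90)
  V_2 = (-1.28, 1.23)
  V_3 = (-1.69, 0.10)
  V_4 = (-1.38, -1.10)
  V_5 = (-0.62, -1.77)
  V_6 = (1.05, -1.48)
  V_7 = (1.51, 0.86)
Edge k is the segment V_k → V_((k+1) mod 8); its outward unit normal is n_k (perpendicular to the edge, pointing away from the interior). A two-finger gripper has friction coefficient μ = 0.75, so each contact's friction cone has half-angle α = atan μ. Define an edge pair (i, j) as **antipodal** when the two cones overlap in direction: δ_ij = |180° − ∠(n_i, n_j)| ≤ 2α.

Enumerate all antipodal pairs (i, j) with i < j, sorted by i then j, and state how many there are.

α = atan 0.75 = 36.87°;  2α = 73.74°
n_0 = (+0.2350, +0.9720)
n_1 = (-0.4969, +0.8678)
n_2 = (-0.9400, +0.3411)
n_3 = (-0.9682, -0.2501)
n_4 = (-0.6613, -0.7501)
n_5 = (+0.1711, -0.9853)
n_6 = (+0.9812, -0.1929)
n_7 = (+0.7560, +0.6546)
  (0,1): δ = 136.61°  ·
  (0,2): δ = 96.35°  ·
  (0,3): δ = 61.92°  ✓
  (0,4): δ = 27.81°  ✓
  (0,5): δ = 23.44°  ✓
  (0,6): δ = 92.47°  ·
  (0,7): δ = 144.48°  ·
  (1,2): δ = 139.74°  ·
  (1,3): δ = 105.31°  ·
  (1,4): δ = 71.20°  ✓
  (1,5): δ = 19.95°  ✓
  (1,6): δ = 49.08°  ✓
  (1,7): δ = 101.09°  ·
  (2,3): δ = 145.57°  ·
  (2,4): δ = 111.46°  ·
  (2,5): δ = 60.21°  ✓
  (2,6): δ = 8.82°  ✓
  (2,7): δ = 60.83°  ✓
  (3,4): δ = 145.88°  ·
  (3,5): δ = 94.63°  ·
  (3,6): δ = 25.61°  ✓
  (3,7): δ = 26.40°  ✓
  (4,5): δ = 128.75°  ·
  (4,6): δ = 59.72°  ✓
  (4,7): δ = 7.71°  ✓
  (5,6): δ = 110.97°  ·
  (5,7): δ = 58.96°  ✓
  (6,7): δ = 127.99°  ·
antipodal pairs: 14

count = 14; pairs: (0,3), (0,4), (0,5), (1,4), (1,5), (1,6), (2,5), (2,6), (2,7), (3,6), (3,7), (4,6), (4,7), (5,7)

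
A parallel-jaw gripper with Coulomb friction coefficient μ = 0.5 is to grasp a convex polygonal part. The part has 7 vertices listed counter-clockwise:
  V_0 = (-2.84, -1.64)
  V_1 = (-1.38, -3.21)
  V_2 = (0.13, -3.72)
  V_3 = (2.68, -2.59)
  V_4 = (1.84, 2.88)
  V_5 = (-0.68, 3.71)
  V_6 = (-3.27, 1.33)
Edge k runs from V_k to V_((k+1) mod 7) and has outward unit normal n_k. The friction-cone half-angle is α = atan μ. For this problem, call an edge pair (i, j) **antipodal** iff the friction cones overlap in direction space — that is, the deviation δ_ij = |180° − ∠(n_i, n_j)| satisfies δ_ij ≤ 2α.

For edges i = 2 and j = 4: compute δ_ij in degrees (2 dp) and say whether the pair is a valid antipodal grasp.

δ = 42.13°, valid

α = atan 0.5 = 26.57°;  2α = 53.13°
edge 2: e_2 = (+2.55, +1.13);  n_2 = (+0.4051, -0.9143)
edge 4: e_4 = (-2.52, +0.83);  n_4 = (+0.3128, +0.9498)
∠(n_2, n_4) = 137.87°
δ = |180° − 137.87°| = 42.13°
42.13° ≤ 2α = 53.13°  →  valid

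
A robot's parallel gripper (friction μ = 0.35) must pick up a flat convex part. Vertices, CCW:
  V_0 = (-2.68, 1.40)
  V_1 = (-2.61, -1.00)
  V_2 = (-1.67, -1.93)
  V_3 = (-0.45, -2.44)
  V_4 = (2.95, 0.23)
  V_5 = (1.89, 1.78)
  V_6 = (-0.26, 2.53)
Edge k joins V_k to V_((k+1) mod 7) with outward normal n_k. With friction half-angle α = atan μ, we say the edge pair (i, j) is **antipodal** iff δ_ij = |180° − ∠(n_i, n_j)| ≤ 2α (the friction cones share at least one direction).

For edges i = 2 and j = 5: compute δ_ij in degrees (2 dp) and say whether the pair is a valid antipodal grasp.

α = atan 0.35 = 19.29°;  2α = 38.58°
edge 2: e_2 = (+1.22, -0.51);  n_2 = (-0.3857, -0.9226)
edge 5: e_5 = (-2.15, +0.75);  n_5 = (+0.3294, +0.9442)
∠(n_2, n_5) = 176.54°
δ = |180° − 176.54°| = 3.46°
3.46° ≤ 2α = 38.58°  →  valid

δ = 3.46°, valid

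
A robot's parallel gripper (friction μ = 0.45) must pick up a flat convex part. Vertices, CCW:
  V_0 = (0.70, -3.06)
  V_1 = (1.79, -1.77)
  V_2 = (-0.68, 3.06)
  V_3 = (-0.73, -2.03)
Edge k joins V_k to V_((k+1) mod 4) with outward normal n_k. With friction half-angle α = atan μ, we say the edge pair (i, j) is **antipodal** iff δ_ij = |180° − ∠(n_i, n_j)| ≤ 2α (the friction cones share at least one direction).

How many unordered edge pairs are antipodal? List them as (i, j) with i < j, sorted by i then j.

count = 3; pairs: (0,2), (1,2), (1,3)

α = atan 0.45 = 24.23°;  2α = 48.46°
n_0 = (+0.7638, -0.6454)
n_1 = (+0.8903, +0.4553)
n_2 = (-1.0000, +0.0098)
n_3 = (-0.5845, -0.8114)
  (0,1): δ = 112.72°  ·
  (0,2): δ = 39.63°  ✓
  (0,3): δ = 94.43°  ·
  (1,2): δ = 27.65°  ✓
  (1,3): δ = 27.15°  ✓
  (2,3): δ = 125.20°  ·
antipodal pairs: 3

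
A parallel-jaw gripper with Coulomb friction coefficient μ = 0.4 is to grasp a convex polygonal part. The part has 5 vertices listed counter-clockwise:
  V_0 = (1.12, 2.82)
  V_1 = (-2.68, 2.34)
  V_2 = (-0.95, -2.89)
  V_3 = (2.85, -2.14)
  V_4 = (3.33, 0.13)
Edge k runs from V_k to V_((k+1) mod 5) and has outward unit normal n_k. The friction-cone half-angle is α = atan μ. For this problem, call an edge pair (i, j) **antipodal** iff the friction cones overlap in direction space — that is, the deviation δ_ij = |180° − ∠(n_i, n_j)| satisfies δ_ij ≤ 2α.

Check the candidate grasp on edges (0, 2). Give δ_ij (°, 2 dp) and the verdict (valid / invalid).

δ = 3.97°, valid

α = atan 0.4 = 21.80°;  2α = 43.60°
edge 0: e_0 = (-3.80, -0.48);  n_0 = (-0.1253, +0.9921)
edge 2: e_2 = (+3.80, +0.75);  n_2 = (+0.1936, -0.9811)
∠(n_0, n_2) = 176.03°
δ = |180° − 176.03°| = 3.97°
3.97° ≤ 2α = 43.60°  →  valid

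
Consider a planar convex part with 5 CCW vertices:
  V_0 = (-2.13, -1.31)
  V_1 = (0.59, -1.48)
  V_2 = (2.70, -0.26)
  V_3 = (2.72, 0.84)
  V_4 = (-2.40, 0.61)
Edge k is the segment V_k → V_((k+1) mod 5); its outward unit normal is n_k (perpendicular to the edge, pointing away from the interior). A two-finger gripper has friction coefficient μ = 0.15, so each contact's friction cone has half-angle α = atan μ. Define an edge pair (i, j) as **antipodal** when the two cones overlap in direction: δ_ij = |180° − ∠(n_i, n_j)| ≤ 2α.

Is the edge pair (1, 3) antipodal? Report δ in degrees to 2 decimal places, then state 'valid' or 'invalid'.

α = atan 0.15 = 8.53°;  2α = 17.06°
edge 1: e_1 = (+2.11, +1.22);  n_1 = (+0.5006, -0.8657)
edge 3: e_3 = (-5.12, -0.23);  n_3 = (-0.0449, +0.9990)
∠(n_1, n_3) = 152.54°
δ = |180° − 152.54°| = 27.46°
27.46° > 2α = 17.06°  →  invalid

δ = 27.46°, invalid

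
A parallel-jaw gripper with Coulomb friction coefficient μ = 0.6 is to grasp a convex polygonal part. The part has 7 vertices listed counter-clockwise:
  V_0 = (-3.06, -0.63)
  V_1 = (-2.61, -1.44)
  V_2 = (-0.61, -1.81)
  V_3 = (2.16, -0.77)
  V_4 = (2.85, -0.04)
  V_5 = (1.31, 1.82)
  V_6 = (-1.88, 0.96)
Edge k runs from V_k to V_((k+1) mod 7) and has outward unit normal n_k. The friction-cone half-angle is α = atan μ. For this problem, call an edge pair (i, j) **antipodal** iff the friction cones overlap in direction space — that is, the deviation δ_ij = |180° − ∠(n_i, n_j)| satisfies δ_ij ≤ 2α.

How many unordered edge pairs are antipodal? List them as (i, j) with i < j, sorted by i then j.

α = atan 0.6 = 30.96°;  2α = 61.93°
n_0 = (-0.8742, -0.4856)
n_1 = (-0.1819, -0.9833)
n_2 = (+0.3515, -0.9362)
n_3 = (+0.7267, -0.6869)
n_4 = (+0.7703, +0.6377)
n_5 = (-0.2603, +0.9655)
n_6 = (-0.8030, +0.5960)
  (0,1): δ = 129.54°  ·
  (0,2): δ = 98.48°  ·
  (0,3): δ = 72.44°  ·
  (0,4): δ = 10.57°  ✓
  (0,5): δ = 76.03°  ·
  (0,6): δ = 114.36°  ·
  (1,2): δ = 148.94°  ·
  (1,3): δ = 122.91°  ·
  (1,4): δ = 39.90°  ✓
  (1,5): δ = 25.57°  ✓
  (1,6): δ = 63.90°  ·
  (2,3): δ = 153.97°  ·
  (2,4): δ = 70.96°  ·
  (2,5): δ = 5.49°  ✓
  (2,6): δ = 32.84°  ✓
  (3,4): δ = 96.99°  ·
  (3,5): δ = 31.53°  ✓
  (3,6): δ = 6.81°  ✓
  (4,5): δ = 114.54°  ·
  (4,6): δ = 76.20°  ·
  (5,6): δ = 141.67°  ·
antipodal pairs: 7

count = 7; pairs: (0,4), (1,4), (1,5), (2,5), (2,6), (3,5), (3,6)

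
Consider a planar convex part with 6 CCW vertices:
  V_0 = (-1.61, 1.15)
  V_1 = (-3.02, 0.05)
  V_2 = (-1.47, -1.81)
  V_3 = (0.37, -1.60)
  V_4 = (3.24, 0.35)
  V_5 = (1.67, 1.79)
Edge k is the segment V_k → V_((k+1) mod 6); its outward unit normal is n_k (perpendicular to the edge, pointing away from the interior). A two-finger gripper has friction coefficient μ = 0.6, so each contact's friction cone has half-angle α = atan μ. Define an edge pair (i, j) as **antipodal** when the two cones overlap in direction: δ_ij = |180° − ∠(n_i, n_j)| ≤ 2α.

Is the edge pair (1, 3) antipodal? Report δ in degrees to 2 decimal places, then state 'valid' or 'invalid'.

α = atan 0.6 = 30.96°;  2α = 61.93°
edge 1: e_1 = (+1.55, -1.86);  n_1 = (-0.7682, -0.6402)
edge 3: e_3 = (+2.87, +1.95);  n_3 = (+0.5620, -0.8271)
∠(n_1, n_3) = 84.39°
δ = |180° − 84.39°| = 95.61°
95.61° > 2α = 61.93°  →  invalid

δ = 95.61°, invalid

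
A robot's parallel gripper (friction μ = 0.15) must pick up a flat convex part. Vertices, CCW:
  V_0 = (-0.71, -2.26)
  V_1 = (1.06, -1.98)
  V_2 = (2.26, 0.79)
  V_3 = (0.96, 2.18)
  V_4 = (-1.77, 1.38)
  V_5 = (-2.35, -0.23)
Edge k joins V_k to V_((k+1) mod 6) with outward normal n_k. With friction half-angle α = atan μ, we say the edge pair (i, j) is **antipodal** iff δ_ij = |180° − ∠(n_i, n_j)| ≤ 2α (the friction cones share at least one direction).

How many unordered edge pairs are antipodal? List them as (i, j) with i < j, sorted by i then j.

α = atan 0.15 = 8.53°;  2α = 17.06°
n_0 = (+0.1562, -0.9877)
n_1 = (+0.9176, -0.3975)
n_2 = (+0.7304, +0.6831)
n_3 = (-0.2812, +0.9596)
n_4 = (-0.9408, +0.3389)
n_5 = (-0.7779, -0.6284)
  (0,1): δ = 122.41°  ·
  (0,2): δ = 55.91°  ·
  (0,3): δ = 7.34°  ✓
  (0,4): δ = 61.20°  ·
  (0,5): δ = 119.94°  ·
  (1,2): δ = 113.49°  ·
  (1,3): δ = 50.24°  ·
  (1,4): δ = 3.61°  ✓
  (1,5): δ = 62.36°  ·
  (2,3): δ = 116.75°  ·
  (2,4): δ = 62.90°  ·
  (2,5): δ = 4.15°  ✓
  (3,4): δ = 126.14°  ·
  (3,5): δ = 67.40°  ·
  (4,5): δ = 121.25°  ·
antipodal pairs: 3

count = 3; pairs: (0,3), (1,4), (2,5)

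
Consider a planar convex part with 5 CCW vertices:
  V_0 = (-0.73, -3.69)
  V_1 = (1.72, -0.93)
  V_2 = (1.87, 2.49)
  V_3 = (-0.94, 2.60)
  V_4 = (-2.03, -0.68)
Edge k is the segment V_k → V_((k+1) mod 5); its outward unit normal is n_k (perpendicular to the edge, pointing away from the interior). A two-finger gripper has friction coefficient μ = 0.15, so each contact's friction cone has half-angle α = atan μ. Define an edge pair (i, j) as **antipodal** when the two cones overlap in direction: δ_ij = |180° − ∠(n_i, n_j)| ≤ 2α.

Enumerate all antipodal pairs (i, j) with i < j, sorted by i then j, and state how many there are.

count = 1; pairs: (1,3)

α = atan 0.15 = 8.53°;  2α = 17.06°
n_0 = (+0.7479, -0.6639)
n_1 = (+0.9990, -0.0438)
n_2 = (+0.0391, +0.9992)
n_3 = (-0.9490, +0.3154)
n_4 = (-0.9180, -0.3965)
  (0,1): δ = 140.92°  ·
  (0,2): δ = 50.65°  ·
  (0,3): δ = 23.21°  ·
  (0,4): δ = 64.95°  ·
  (1,2): δ = 89.73°  ·
  (1,3): δ = 15.87°  ✓
  (1,4): δ = 25.87°  ·
  (2,3): δ = 106.14°  ·
  (2,4): δ = 64.40°  ·
  (3,4): δ = 138.26°  ·
antipodal pairs: 1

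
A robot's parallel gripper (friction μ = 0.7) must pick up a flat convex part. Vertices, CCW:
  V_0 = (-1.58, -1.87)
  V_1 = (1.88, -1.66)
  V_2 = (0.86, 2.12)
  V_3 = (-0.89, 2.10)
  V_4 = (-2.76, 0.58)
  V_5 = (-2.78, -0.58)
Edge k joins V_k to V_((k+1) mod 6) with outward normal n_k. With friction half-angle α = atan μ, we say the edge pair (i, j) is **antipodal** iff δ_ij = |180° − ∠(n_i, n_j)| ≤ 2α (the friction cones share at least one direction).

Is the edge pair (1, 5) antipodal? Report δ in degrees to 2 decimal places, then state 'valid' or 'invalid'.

δ = 27.83°, valid

α = atan 0.7 = 34.99°;  2α = 69.98°
edge 1: e_1 = (-1.02, +3.78);  n_1 = (+0.9655, +0.2605)
edge 5: e_5 = (+1.20, -1.29);  n_5 = (-0.7322, -0.6811)
∠(n_1, n_5) = 152.17°
δ = |180° − 152.17°| = 27.83°
27.83° ≤ 2α = 69.98°  →  valid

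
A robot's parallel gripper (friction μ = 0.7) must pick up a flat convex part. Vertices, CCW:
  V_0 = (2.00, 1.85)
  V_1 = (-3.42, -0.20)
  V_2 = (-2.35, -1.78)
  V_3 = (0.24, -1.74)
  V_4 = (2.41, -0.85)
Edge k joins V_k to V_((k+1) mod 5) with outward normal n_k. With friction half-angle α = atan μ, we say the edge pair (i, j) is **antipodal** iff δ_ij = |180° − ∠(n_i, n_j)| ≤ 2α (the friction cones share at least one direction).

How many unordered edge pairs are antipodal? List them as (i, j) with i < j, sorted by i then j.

count = 3; pairs: (0,2), (0,3), (1,4)

α = atan 0.7 = 34.99°;  2α = 69.98°
n_0 = (-0.3538, +0.9353)
n_1 = (-0.8280, -0.5607)
n_2 = (+0.0154, -0.9999)
n_3 = (+0.3795, -0.9252)
n_4 = (+0.9887, +0.1501)
  (0,1): δ = 76.61°  ·
  (0,2): δ = 19.83°  ✓
  (0,3): δ = 1.58°  ✓
  (0,4): δ = 77.92°  ·
  (1,2): δ = 123.22°  ·
  (1,3): δ = 101.81°  ·
  (1,4): δ = 25.47°  ✓
  (2,3): δ = 158.58°  ·
  (2,4): δ = 82.25°  ·
  (3,4): δ = 103.67°  ·
antipodal pairs: 3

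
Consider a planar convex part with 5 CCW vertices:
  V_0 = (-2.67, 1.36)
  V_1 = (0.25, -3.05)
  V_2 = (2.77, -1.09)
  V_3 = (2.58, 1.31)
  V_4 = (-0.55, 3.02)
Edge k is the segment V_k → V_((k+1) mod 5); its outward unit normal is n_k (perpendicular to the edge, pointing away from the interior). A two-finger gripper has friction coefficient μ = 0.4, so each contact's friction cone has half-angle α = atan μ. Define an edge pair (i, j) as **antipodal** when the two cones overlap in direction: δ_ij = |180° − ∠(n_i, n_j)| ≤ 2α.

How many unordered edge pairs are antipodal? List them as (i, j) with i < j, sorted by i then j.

count = 3; pairs: (0,2), (0,3), (1,4)

α = atan 0.4 = 21.80°;  2α = 43.60°
n_0 = (-0.8338, -0.5521)
n_1 = (+0.6139, -0.7894)
n_2 = (+0.9969, +0.0789)
n_3 = (+0.4794, +0.8776)
n_4 = (-0.6165, +0.7873)
  (0,1): δ = 85.63°  ·
  (0,2): δ = 28.98°  ✓
  (0,3): δ = 27.84°  ✓
  (0,4): δ = 94.55°  ·
  (1,2): δ = 123.35°  ·
  (1,3): δ = 66.52°  ·
  (1,4): δ = 0.19°  ✓
  (2,3): δ = 123.18°  ·
  (2,4): δ = 56.46°  ·
  (3,4): δ = 113.29°  ·
antipodal pairs: 3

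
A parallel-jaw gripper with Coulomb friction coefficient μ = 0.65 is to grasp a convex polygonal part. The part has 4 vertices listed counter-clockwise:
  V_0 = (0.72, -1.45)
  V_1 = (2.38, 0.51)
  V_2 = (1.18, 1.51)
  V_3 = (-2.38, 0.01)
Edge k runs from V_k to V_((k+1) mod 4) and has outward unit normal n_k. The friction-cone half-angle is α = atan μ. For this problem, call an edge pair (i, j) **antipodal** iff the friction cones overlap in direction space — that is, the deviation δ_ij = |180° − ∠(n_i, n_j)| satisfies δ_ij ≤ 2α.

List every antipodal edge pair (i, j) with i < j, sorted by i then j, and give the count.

α = atan 0.65 = 33.02°;  2α = 66.05°
n_0 = (+0.7631, -0.6463)
n_1 = (+0.6402, +0.7682)
n_2 = (-0.3883, +0.9215)
n_3 = (-0.4261, -0.9047)
  (0,1): δ = 89.54°  ·
  (0,2): δ = 26.89°  ✓
  (0,3): δ = 105.04°  ·
  (1,2): δ = 117.35°  ·
  (1,3): δ = 14.59°  ✓
  (2,3): δ = 48.07°  ✓
antipodal pairs: 3

count = 3; pairs: (0,2), (1,3), (2,3)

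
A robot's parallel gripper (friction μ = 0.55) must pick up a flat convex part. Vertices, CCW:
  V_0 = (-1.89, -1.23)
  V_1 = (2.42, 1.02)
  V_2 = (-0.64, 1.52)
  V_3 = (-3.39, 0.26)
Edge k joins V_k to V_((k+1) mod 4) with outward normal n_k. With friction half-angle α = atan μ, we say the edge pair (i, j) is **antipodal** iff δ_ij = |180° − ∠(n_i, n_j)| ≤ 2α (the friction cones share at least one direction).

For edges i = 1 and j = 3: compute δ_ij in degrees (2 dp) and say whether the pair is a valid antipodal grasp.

α = atan 0.55 = 28.81°;  2α = 57.62°
edge 1: e_1 = (-3.06, +0.50);  n_1 = (+0.1613, +0.9869)
edge 3: e_3 = (+1.50, -1.49);  n_3 = (-0.7047, -0.7095)
∠(n_1, n_3) = 144.47°
δ = |180° − 144.47°| = 35.53°
35.53° ≤ 2α = 57.62°  →  valid

δ = 35.53°, valid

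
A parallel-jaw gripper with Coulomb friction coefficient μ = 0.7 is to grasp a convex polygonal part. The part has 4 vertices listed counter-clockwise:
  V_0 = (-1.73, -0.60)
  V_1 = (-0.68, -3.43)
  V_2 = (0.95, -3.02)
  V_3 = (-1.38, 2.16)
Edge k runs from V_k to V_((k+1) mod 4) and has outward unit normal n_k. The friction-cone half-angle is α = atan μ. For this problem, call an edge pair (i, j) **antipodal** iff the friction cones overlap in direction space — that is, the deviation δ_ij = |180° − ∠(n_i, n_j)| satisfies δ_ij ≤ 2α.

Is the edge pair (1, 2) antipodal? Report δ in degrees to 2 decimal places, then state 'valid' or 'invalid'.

δ = 79.90°, invalid

α = atan 0.7 = 34.99°;  2α = 69.98°
edge 1: e_1 = (+1.63, +0.41);  n_1 = (+0.2439, -0.9698)
edge 2: e_2 = (-2.33, +5.18);  n_2 = (+0.9120, +0.4102)
∠(n_1, n_2) = 100.10°
δ = |180° − 100.10°| = 79.90°
79.90° > 2α = 69.98°  →  invalid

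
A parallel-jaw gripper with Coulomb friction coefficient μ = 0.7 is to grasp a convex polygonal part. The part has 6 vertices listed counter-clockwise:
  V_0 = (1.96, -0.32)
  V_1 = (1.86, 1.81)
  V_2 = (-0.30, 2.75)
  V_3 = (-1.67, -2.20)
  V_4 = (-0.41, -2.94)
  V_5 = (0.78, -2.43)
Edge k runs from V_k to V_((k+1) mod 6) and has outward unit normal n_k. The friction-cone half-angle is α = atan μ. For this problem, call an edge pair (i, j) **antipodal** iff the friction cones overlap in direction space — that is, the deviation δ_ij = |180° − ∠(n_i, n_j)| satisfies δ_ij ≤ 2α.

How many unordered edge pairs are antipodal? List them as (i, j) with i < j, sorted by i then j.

count = 6; pairs: (0,2), (0,3), (1,3), (1,4), (2,4), (2,5)

α = atan 0.7 = 34.99°;  2α = 69.98°
n_0 = (+0.9989, +0.0469)
n_1 = (+0.3990, +0.9169)
n_2 = (-0.9638, +0.2667)
n_3 = (-0.5064, -0.8623)
n_4 = (+0.3939, -0.9191)
n_5 = (+0.8728, -0.4881)
  (0,1): δ = 116.21°  ·
  (0,2): δ = 18.16°  ✓
  (0,3): δ = 56.89°  ✓
  (0,4): δ = 110.51°  ·
  (0,5): δ = 148.10°  ·
  (1,2): δ = 81.95°  ·
  (1,3): δ = 6.91°  ✓
  (1,4): δ = 46.72°  ✓
  (1,5): δ = 84.30°  ·
  (2,3): δ = 104.96°  ·
  (2,4): δ = 51.33°  ✓
  (2,5): δ = 13.75°  ✓
  (3,4): δ = 126.38°  ·
  (3,5): δ = 88.79°  ·
  (4,5): δ = 142.41°  ·
antipodal pairs: 6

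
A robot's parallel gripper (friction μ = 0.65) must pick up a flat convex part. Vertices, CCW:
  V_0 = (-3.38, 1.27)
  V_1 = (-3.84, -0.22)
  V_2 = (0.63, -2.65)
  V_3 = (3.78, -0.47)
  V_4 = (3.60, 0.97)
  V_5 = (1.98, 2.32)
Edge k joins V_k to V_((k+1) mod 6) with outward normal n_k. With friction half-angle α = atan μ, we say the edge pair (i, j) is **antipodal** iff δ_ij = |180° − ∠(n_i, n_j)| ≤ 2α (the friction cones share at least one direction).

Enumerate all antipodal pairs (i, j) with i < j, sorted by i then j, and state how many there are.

α = atan 0.65 = 33.02°;  2α = 66.05°
n_0 = (-0.9555, +0.2950)
n_1 = (-0.4776, -0.8786)
n_2 = (+0.5691, -0.8223)
n_3 = (+0.9923, +0.1240)
n_4 = (+0.6402, +0.7682)
n_5 = (-0.1922, +0.9813)
  (0,1): δ = 101.37°  ·
  (0,2): δ = 38.16°  ✓
  (0,3): δ = 24.28°  ✓
  (0,4): δ = 67.35°  ·
  (0,5): δ = 118.24°  ·
  (1,2): δ = 116.78°  ·
  (1,3): δ = 54.35°  ✓
  (1,4): δ = 11.28°  ✓
  (1,5): δ = 39.61°  ✓
  (2,3): δ = 117.56°  ·
  (2,4): δ = 74.49°  ·
  (2,5): δ = 23.60°  ✓
  (3,4): δ = 136.93°  ·
  (3,5): δ = 86.04°  ·
  (4,5): δ = 129.11°  ·
antipodal pairs: 6

count = 6; pairs: (0,2), (0,3), (1,3), (1,4), (1,5), (2,5)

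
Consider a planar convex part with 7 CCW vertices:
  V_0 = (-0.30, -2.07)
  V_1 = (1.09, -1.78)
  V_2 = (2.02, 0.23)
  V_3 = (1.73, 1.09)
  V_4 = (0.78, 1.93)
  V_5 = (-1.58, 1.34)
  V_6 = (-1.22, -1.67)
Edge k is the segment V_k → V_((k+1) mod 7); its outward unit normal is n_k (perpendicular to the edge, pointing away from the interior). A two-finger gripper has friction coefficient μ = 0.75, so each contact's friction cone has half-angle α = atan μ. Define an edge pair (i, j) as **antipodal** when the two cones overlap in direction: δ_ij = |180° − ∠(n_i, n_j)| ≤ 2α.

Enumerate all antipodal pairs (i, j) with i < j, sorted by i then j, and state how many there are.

count = 9; pairs: (0,3), (0,4), (1,4), (1,5), (2,5), (2,6), (3,5), (3,6), (4,6)

α = atan 0.75 = 36.87°;  2α = 73.74°
n_0 = (+0.2042, -0.9789)
n_1 = (+0.9076, -0.4199)
n_2 = (+0.9476, +0.3195)
n_3 = (+0.6624, +0.7491)
n_4 = (-0.2425, +0.9701)
n_5 = (-0.9929, -0.1188)
n_6 = (-0.3987, -0.9171)
  (0,1): δ = 126.61°  ·
  (0,2): δ = 83.15°  ·
  (0,3): δ = 53.27°  ✓
  (0,4): δ = 2.25°  ✓
  (0,5): δ = 85.04°  ·
  (0,6): δ = 144.72°  ·
  (1,2): δ = 136.54°  ·
  (1,3): δ = 106.65°  ·
  (1,4): δ = 51.13°  ✓
  (1,5): δ = 31.65°  ✓
  (1,6): δ = 91.33°  ·
  (2,3): δ = 150.12°  ·
  (2,4): δ = 94.60°  ·
  (2,5): δ = 11.81°  ✓
  (2,6): δ = 47.87°  ✓
  (3,4): δ = 124.48°  ·
  (3,5): δ = 41.70°  ✓
  (3,6): δ = 17.98°  ✓
  (4,5): δ = 97.22°  ·
  (4,6): δ = 37.53°  ✓
  (5,6): δ = 120.32°  ·
antipodal pairs: 9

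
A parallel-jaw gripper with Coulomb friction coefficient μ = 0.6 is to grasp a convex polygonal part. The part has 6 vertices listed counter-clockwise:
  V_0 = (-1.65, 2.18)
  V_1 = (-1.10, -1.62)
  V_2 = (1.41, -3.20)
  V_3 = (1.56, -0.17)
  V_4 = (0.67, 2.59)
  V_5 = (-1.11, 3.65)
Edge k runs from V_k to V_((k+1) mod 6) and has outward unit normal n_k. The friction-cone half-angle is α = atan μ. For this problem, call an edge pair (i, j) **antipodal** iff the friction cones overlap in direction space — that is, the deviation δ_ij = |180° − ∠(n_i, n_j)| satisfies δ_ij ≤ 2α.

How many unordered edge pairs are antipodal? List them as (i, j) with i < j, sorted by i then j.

α = atan 0.6 = 30.96°;  2α = 61.93°
n_0 = (-0.9897, -0.1432)
n_1 = (-0.5327, -0.8463)
n_2 = (+0.9988, -0.0494)
n_3 = (+0.9517, +0.3069)
n_4 = (+0.5117, +0.8592)
n_5 = (-0.9387, +0.3448)
  (0,1): δ = 130.43°  ·
  (0,2): δ = 11.07°  ✓
  (0,3): δ = 9.64°  ✓
  (0,4): δ = 50.99°  ✓
  (0,5): δ = 151.59°  ·
  (1,2): δ = 60.64°  ✓
  (1,3): δ = 39.94°  ✓
  (1,4): δ = 1.42°  ✓
  (1,5): δ = 102.02°  ·
  (2,3): δ = 159.29°  ·
  (2,4): δ = 117.94°  ·
  (2,5): δ = 17.34°  ✓
  (3,4): δ = 138.65°  ·
  (3,5): δ = 38.04°  ✓
  (4,5): δ = 79.40°  ·
antipodal pairs: 8

count = 8; pairs: (0,2), (0,3), (0,4), (1,2), (1,3), (1,4), (2,5), (3,5)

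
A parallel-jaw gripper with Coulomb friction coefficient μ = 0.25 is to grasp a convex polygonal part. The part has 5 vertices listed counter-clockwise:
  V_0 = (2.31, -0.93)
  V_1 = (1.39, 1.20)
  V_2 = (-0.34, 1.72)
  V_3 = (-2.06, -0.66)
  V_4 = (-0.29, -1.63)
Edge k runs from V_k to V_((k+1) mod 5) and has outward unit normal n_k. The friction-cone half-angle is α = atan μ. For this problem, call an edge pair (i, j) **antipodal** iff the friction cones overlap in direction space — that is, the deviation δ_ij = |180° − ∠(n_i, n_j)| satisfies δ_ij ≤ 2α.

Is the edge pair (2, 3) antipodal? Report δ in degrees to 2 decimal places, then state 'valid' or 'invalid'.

δ = 82.87°, invalid

α = atan 0.25 = 14.04°;  2α = 28.07°
edge 2: e_2 = (-1.72, -2.38);  n_2 = (-0.8105, +0.5857)
edge 3: e_3 = (+1.77, -0.97);  n_3 = (-0.4806, -0.8769)
∠(n_2, n_3) = 97.13°
δ = |180° − 97.13°| = 82.87°
82.87° > 2α = 28.07°  →  invalid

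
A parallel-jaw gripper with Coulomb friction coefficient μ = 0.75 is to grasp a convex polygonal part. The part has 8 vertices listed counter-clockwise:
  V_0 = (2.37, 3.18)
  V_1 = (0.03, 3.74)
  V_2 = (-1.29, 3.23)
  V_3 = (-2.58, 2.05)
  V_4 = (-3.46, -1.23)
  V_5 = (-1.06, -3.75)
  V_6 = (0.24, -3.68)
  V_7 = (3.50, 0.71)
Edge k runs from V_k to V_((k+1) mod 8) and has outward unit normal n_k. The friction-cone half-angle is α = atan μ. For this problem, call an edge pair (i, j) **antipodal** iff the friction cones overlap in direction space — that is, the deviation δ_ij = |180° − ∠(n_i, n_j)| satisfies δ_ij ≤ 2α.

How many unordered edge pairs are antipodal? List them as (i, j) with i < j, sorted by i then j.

count = 14; pairs: (0,4), (0,5), (0,6), (1,4), (1,5), (1,6), (2,5), (2,6), (2,7), (3,5), (3,6), (3,7), (4,7), (5,7)

α = atan 0.75 = 36.87°;  2α = 73.74°
n_0 = (+0.2327, +0.9725)
n_1 = (-0.3604, +0.9328)
n_2 = (-0.6749, +0.7379)
n_3 = (-0.9658, +0.2591)
n_4 = (-0.7241, -0.6897)
n_5 = (+0.0538, -0.9986)
n_6 = (+0.8028, -0.5962)
n_7 = (+0.9094, +0.4160)
  (0,1): δ = 145.42°  ·
  (0,2): δ = 124.09°  ·
  (0,3): δ = 91.56°  ·
  (0,4): δ = 32.94°  ✓
  (0,5): δ = 16.54°  ✓
  (0,6): δ = 66.86°  ✓
  (0,7): δ = 128.04°  ·
  (1,2): δ = 158.67°  ·
  (1,3): δ = 126.14°  ·
  (1,4): δ = 67.52°  ✓
  (1,5): δ = 18.04°  ✓
  (1,6): δ = 32.28°  ✓
  (1,7): δ = 93.46°  ·
  (2,3): δ = 147.47°  ·
  (2,4): δ = 88.85°  ·
  (2,5): δ = 39.37°  ✓
  (2,6): δ = 10.95°  ✓
  (2,7): δ = 72.13°  ✓
  (3,4): δ = 121.38°  ·
  (3,5): δ = 71.90°  ✓
  (3,6): δ = 21.58°  ✓
  (3,7): δ = 39.60°  ✓
  (4,5): δ = 130.52°  ·
  (4,6): δ = 80.20°  ·
  (4,7): δ = 19.02°  ✓
  (5,6): δ = 129.68°  ·
  (5,7): δ = 68.50°  ✓
  (6,7): δ = 118.82°  ·
antipodal pairs: 14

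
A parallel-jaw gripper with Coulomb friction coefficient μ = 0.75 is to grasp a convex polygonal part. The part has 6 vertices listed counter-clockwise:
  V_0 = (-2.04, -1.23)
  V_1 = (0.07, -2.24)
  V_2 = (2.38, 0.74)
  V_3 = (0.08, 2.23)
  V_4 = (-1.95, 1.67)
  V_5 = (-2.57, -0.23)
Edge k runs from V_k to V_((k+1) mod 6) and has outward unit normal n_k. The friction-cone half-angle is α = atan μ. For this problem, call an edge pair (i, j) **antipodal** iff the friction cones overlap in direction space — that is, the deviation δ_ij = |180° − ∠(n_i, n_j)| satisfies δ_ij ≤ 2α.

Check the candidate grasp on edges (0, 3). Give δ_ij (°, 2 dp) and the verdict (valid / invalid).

α = atan 0.75 = 36.87°;  2α = 73.74°
edge 0: e_0 = (+2.11, -1.01);  n_0 = (-0.4318, -0.9020)
edge 3: e_3 = (-2.03, -0.56);  n_3 = (-0.2659, +0.9640)
∠(n_0, n_3) = 139.00°
δ = |180° − 139.00°| = 41.00°
41.00° ≤ 2α = 73.74°  →  valid

δ = 41.00°, valid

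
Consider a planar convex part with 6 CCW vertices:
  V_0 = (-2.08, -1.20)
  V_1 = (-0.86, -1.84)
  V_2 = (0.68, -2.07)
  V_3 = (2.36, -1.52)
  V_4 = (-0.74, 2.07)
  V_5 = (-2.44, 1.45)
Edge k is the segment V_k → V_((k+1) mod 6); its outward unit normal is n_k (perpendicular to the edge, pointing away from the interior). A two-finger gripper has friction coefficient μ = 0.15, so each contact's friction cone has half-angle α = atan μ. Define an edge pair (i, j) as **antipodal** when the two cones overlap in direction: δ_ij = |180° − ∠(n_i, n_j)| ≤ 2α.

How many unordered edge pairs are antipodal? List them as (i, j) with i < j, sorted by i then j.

count = 1; pairs: (2,4)

α = atan 0.15 = 8.53°;  2α = 17.06°
n_0 = (-0.4645, -0.8855)
n_1 = (-0.1477, -0.9890)
n_2 = (+0.3111, -0.9504)
n_3 = (+0.7569, +0.6536)
n_4 = (-0.3426, +0.9395)
n_5 = (-0.9909, -0.1346)
  (0,1): δ = 160.81°  ·
  (0,2): δ = 134.19°  ·
  (0,3): δ = 21.51°  ·
  (0,4): δ = 47.72°  ·
  (0,5): δ = 125.42°  ·
  (1,2): δ = 153.38°  ·
  (1,3): δ = 40.69°  ·
  (1,4): δ = 28.53°  ·
  (1,5): δ = 106.23°  ·
  (2,3): δ = 67.32°  ·
  (2,4): δ = 1.91°  ✓
  (2,5): δ = 79.61°  ·
  (3,4): δ = 110.77°  ·
  (3,5): δ = 33.07°  ·
  (4,5): δ = 102.30°  ·
antipodal pairs: 1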